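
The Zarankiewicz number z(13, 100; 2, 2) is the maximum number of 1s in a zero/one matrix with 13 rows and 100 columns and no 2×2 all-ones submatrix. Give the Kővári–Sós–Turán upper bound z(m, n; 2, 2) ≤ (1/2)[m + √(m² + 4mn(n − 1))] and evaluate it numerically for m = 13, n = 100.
z(13, 100; 2, 2) ≤ (1/2)[13 + √(13² + 4·13·100·99)] = (1/2)[13 + √514969] = 365.3067

Kővári–Sós–Turán: let r_1, ..., r_13 be the row sums and z = Σ r_i the total number of 1s. Each pair of columns can share at most one row with both entries 1 (else a 2×2 all-ones block appears), so Σ_i C(r_i, 2) ≤ C(100, 2) = 4950. By convexity Σ_i C(r_i, 2) ≥ 13·C(z/13, 2) = z(z − 13)/(2·13), giving z² − 13z − 13·100·99 ≤ 0 and hence z ≤ (1/2)[13 + √(169 + 4·128700)] = (1/2)[13 + √514969] ≈ (1/2)(13 + 717.6134) = 365.3067.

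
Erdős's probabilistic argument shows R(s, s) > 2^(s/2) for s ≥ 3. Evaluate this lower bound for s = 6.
2^(6/2) = 8; so R(6, 6) > 8

Colour each edge of K_n uniformly at random with red/blue. The expected number of monochromatic K_6 is C(n, 6) · 2 · 2^(−C(6,2)). If C(n, 6) · 2^(1 − C(6,2)) < 1, then with positive probability no monochromatic K_6 exists, so R(6, 6) > n. The standard estimate C(n, 6) ≤ n^6/6! shows this inequality holds whenever n ≤ 2^(6/2) (since 6! · 2^(C(6,2) − 1) > 2^(6^2/2) ≥ n^6). Hence R(6, 6) > 2^(6/2) = 8.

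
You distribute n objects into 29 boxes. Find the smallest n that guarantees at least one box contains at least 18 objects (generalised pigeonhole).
n = (18 − 1)·29 + 1 = 494

By the generalised pigeonhole principle, to guarantee some box contains ≥ r objects we need more than (r − 1) · k objects total. Threshold: n = (r − 1) · k + 1. With r = 18 and k = 29: n = 17 · 29 + 1 = 493 + 1 = 494. For n = 493 = 17 · 29, we can put exactly 17 objects in every box, avoiding 18 in any single one — so 494 is tight.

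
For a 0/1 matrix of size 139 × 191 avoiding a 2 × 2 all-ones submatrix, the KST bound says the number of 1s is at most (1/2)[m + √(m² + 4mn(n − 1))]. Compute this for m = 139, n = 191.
z(139, 191; 2, 2) ≤ (1/2)[139 + √(139² + 4·139·191·190)] = (1/2)[139 + √20196561] = 2316.5292

Kővári–Sós–Turán: let r_1, ..., r_139 be the row sums and z = Σ r_i the total number of 1s. Each pair of columns can share at most one row with both entries 1 (else a 2×2 all-ones block appears), so Σ_i C(r_i, 2) ≤ C(191, 2) = 18145. By convexity Σ_i C(r_i, 2) ≥ 139·C(z/139, 2) = z(z − 139)/(2·139), giving z² − 139z − 139·191·190 ≤ 0 and hence z ≤ (1/2)[139 + √(19321 + 4·5044310)] = (1/2)[139 + √20196561] ≈ (1/2)(139 + 4494.0584) = 2316.5292.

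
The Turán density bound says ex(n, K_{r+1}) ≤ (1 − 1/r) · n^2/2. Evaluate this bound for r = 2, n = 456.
Turán density bound = (1/2) · 456^2/2 = 51984

Turán's theorem: ex(n, K_{r+1}) is achieved by the complete r-partite Turán graph T(n, r) with parts as balanced as possible, and is at most (1 − 1/r) · n^2/2. For r = 2, n = 456: the density bound is (1/2) · 207936/2 = 51984. Since 2 ∣ 456, the Turán graph T(456, 2) has parts of equal size 228, and its edge count e(T(456, 2)) = 51984 attains the density bound exactly.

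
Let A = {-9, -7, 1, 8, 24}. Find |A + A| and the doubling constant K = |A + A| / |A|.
K = |A + A| / |A| = 15/5 = 3

Enumerate A + A = {a + b : a, b ∈ A}. With |A| = 5, there are |A|^2 = 25 ordered sum pairs; collecting distinct values, A + A = {-18, -16, -14, -8, -6, -1, 1, 2, 9, 15, 16, 17, 25, 32, 48}, so |A + A| = 15. Thus K = 15/5 = 3. For comparison, the minimum possible |A + A| over all 5-element sets is 2·5 − 1 = 9 (so min K = 9/5), attained only by arithmetic progressions.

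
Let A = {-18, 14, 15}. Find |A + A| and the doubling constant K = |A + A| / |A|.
K = |A + A| / |A| = 6/3 = 2

Enumerate A + A = {a + b : a, b ∈ A}. With |A| = 3, there are |A|^2 = 9 ordered sum pairs; collecting distinct values, A + A = {-36, -4, -3, 28, 29, 30}, so |A + A| = 6. Thus K = 6/3 = 2. For comparison, the minimum possible |A + A| over all 3-element sets is 2·3 − 1 = 5 (so min K = 5/3), attained only by arithmetic progressions.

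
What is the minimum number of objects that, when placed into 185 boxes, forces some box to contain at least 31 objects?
n = (31 − 1)·185 + 1 = 5551

By the generalised pigeonhole principle, to guarantee some box contains ≥ r objects we need more than (r − 1) · k objects total. Threshold: n = (r − 1) · k + 1. With r = 31 and k = 185: n = 30 · 185 + 1 = 5550 + 1 = 5551. For n = 5550 = 30 · 185, we can put exactly 30 objects in every box, avoiding 31 in any single one — so 5551 is tight.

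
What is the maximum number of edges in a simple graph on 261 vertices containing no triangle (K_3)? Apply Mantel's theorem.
ex(261, K_3) = ⌊261^2/4⌋ = 17030

Mantel (1907): a triangle-free graph on n vertices has at most ⌊n^2/4⌋ edges, with equality for the complete bipartite graph K_{⌊n/2⌋, ⌈n/2⌉}. For n = 261: ⌊261^2/4⌋ = ⌊68121/4⌋ = 17030. The extremal graph is K_{130, 131}, which has 130·131 = 17030 edges.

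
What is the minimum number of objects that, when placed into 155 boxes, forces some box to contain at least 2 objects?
n = (2 − 1)·155 + 1 = 156

By the generalised pigeonhole principle, to guarantee some box contains ≥ r objects we need more than (r − 1) · k objects total. Threshold: n = (r − 1) · k + 1. With r = 2 and k = 155: n = 1 · 155 + 1 = 155 + 1 = 156. For n = 155 = 1 · 155, we can put exactly 1 objects in every box, avoiding 2 in any single one — so 156 is tight.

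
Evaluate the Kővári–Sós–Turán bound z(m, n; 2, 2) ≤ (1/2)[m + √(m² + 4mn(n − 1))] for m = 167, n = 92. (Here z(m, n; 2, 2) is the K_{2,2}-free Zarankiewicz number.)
z(167, 92; 2, 2) ≤ (1/2)[167 + √(167² + 4·167·92·91)] = (1/2)[167 + √5620385] = 1268.8676

Kővári–Sós–Turán: let r_1, ..., r_167 be the row sums and z = Σ r_i the total number of 1s. Each pair of columns can share at most one row with both entries 1 (else a 2×2 all-ones block appears), so Σ_i C(r_i, 2) ≤ C(92, 2) = 4186. By convexity Σ_i C(r_i, 2) ≥ 167·C(z/167, 2) = z(z − 167)/(2·167), giving z² − 167z − 167·92·91 ≤ 0 and hence z ≤ (1/2)[167 + √(27889 + 4·1398124)] = (1/2)[167 + √5620385] ≈ (1/2)(167 + 2370.7351) = 1268.8676.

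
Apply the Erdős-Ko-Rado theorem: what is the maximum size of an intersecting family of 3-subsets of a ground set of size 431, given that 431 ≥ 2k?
max |F| = C(430, 2) = 92235

Erdős-Ko-Rado (1961): when n ≥ 2k, max |F| = C(n−1, k−1). The bound is attained by the star {A : i ∈ A} for any fixed i ∈ [n]. Here C(431−1, 3−1) = C(430, 2) = 92235.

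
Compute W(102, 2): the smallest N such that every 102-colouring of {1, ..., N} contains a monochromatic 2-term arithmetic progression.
W(102, 2) = 102 + 1 = 103

A 2-term AP is any pair of integers, so a monochromatic 2-AP exists iff some colour is used at least twice. With 102 colours, the colouring i ↦ i on {1, ..., 102} uses each colour once, avoiding any monochromatic pair, so W(102, 2) > 102. For {1, ..., 103}, pigeonhole forces two integers of the same colour, which form a monochromatic 2-AP. Hence W(102, 2) = 103.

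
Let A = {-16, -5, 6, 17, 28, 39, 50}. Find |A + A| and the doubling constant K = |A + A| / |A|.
K = |A + A| / |A| = 13/7

Enumerate A + A = {a + b : a, b ∈ A}. With |A| = 7, there are |A|^2 = 49 ordered sum pairs; collecting distinct values, A + A = {-32, -21, -10, 1, 12, 23, 34, 45, 56, 67, 78, 89, 100}, so |A + A| = 13. Thus K = 13/7. Here |A + A| = 2|A| − 1 = 13, the minimum possible — so K = 13/7 is minimal, which holds iff A is an arithmetic progression.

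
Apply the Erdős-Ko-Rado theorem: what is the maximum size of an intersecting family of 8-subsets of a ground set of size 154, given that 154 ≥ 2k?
max |F| = C(153, 7) = 338795791740

The Erdős-Ko-Rado theorem states: for n ≥ 2k, an intersecting family of k-subsets of an n-element set has size at most C(n − 1, k − 1), with equality for 'star' families {A ⊆ [n] : |A| = k, i ∈ A} (fix an element i). For n = 154, k = 8: C(153, 7) = 338795791740.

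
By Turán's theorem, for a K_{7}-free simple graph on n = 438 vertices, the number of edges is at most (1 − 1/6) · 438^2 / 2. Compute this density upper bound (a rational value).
Turán density bound = (5/6) · 438^2/2 = 79935

Turán's theorem: ex(n, K_{r+1}) is achieved by the complete r-partite Turán graph T(n, r) with parts as balanced as possible, and is at most (1 − 1/r) · n^2/2. For r = 6, n = 438: the density bound is (5/6) · 191844/2 = 79935. Since 6 ∣ 438, the Turán graph T(438, 6) has parts of equal size 73, and its edge count e(T(438, 6)) = 79935 attains the density bound exactly.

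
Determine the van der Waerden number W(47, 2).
W(47, 2) = 47 + 1 = 48

A 2-term AP is any pair of integers, so a monochromatic 2-AP exists iff some colour is used at least twice. With 47 colours, the colouring i ↦ i on {1, ..., 47} uses each colour once, avoiding any monochromatic pair, so W(47, 2) > 47. For {1, ..., 48}, pigeonhole forces two integers of the same colour, which form a monochromatic 2-AP. Hence W(47, 2) = 48.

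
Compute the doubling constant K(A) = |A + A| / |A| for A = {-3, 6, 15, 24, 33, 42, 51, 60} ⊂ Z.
K = |A + A| / |A| = 15/8

Enumerate A + A = {a + b : a, b ∈ A}. With |A| = 8, there are |A|^2 = 64 ordered sum pairs; collecting distinct values, A + A = {-6, 3, 12, 21, 30, 39, 48, 57, 66, 75, 84, 93, 102, 111, 120}, so |A + A| = 15. Thus K = 15/8. Here |A + A| = 2|A| − 1 = 15, the minimum possible — so K = 15/8 is minimal, which holds iff A is an arithmetic progression.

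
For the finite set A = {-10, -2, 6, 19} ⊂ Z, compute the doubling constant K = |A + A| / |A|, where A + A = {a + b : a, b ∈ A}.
K = |A + A| / |A| = 9/4

Enumerate A + A = {a + b : a, b ∈ A}. With |A| = 4, there are |A|^2 = 16 ordered sum pairs; collecting distinct values, A + A = {-20, -12, -4, 4, 9, 12, 17, 25, 38}, so |A + A| = 9. Thus K = 9/4. For comparison, the minimum possible |A + A| over all 4-element sets is 2·4 − 1 = 7 (so min K = 7/4), attained only by arithmetic progressions.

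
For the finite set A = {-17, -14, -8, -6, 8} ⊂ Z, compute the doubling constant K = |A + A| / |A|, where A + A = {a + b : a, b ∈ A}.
K = |A + A| / |A| = 15/5 = 3

Enumerate A + A = {a + b : a, b ∈ A}. With |A| = 5, there are |A|^2 = 25 ordered sum pairs; collecting distinct values, A + A = {-34, -31, -28, -25, -23, -22, -20, -16, -14, -12, -9, -6, 0, 2, 16}, so |A + A| = 15. Thus K = 15/5 = 3. For comparison, the minimum possible |A + A| over all 5-element sets is 2·5 − 1 = 9 (so min K = 9/5), attained only by arithmetic progressions.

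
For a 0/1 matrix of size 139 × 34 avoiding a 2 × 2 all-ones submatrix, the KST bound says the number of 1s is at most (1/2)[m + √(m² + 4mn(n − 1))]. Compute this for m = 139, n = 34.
z(139, 34; 2, 2) ≤ (1/2)[139 + √(139² + 4·139·34·33)] = (1/2)[139 + √643153] = 470.4841

Kővári–Sós–Turán: let r_1, ..., r_139 be the row sums and z = Σ r_i the total number of 1s. Each pair of columns can share at most one row with both entries 1 (else a 2×2 all-ones block appears), so Σ_i C(r_i, 2) ≤ C(34, 2) = 561. By convexity Σ_i C(r_i, 2) ≥ 139·C(z/139, 2) = z(z − 139)/(2·139), giving z² − 139z − 139·34·33 ≤ 0 and hence z ≤ (1/2)[139 + √(19321 + 4·155958)] = (1/2)[139 + √643153] ≈ (1/2)(139 + 801.9682) = 470.4841.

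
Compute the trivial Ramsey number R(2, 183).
R(2, 183) = 183

R(2, k) = k for all k ≥ 2: in a 2-colouring of K_k, either some edge is red (a red K_2) or all edges are blue (a blue K_k). And K_{182} coloured all-blue has no blue K_183, so R(2, 183) > 182. Hence R(2, 183) = 183.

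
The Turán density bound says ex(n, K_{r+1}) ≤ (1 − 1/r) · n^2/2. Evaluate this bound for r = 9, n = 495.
Turán density bound = (8/9) · 495^2/2 = 108900

Turán's theorem: ex(n, K_{r+1}) is achieved by the complete r-partite Turán graph T(n, r) with parts as balanced as possible, and is at most (1 − 1/r) · n^2/2. For r = 9, n = 495: the density bound is (8/9) · 245025/2 = 108900. Since 9 ∣ 495, the Turán graph T(495, 9) has parts of equal size 55, and its edge count e(T(495, 9)) = 108900 attains the density bound exactly.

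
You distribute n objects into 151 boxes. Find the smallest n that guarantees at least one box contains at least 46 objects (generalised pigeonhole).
n = (46 − 1)·151 + 1 = 6796

By the generalised pigeonhole principle, to guarantee some box contains ≥ r objects we need more than (r − 1) · k objects total. Threshold: n = (r − 1) · k + 1. With r = 46 and k = 151: n = 45 · 151 + 1 = 6795 + 1 = 6796. For n = 6795 = 45 · 151, we can put exactly 45 objects in every box, avoiding 46 in any single one — so 6796 is tight.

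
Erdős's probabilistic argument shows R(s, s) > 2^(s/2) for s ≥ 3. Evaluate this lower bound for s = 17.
2^(17/2) = 362.0387; so R(17, 17) > 362.0387

Colour each edge of K_n uniformly at random with red/blue. The expected number of monochromatic K_17 is C(n, 17) · 2 · 2^(−C(17,2)). If C(n, 17) · 2^(1 − C(17,2)) < 1, then with positive probability no monochromatic K_17 exists, so R(17, 17) > n. The standard estimate C(n, 17) ≤ n^17/17! shows this inequality holds whenever n ≤ 2^(17/2) (since 17! · 2^(C(17,2) − 1) > 2^(17^2/2) ≥ n^17). Hence R(17, 17) > 2^(17/2) = 362.0387.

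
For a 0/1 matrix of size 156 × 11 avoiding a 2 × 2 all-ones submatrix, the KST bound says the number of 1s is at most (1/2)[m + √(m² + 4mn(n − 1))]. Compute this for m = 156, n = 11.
z(156, 11; 2, 2) ≤ (1/2)[156 + √(156² + 4·156·11·10)] = (1/2)[156 + √92976] = 230.4598

Kővári–Sós–Turán: let r_1, ..., r_156 be the row sums and z = Σ r_i the total number of 1s. Each pair of columns can share at most one row with both entries 1 (else a 2×2 all-ones block appears), so Σ_i C(r_i, 2) ≤ C(11, 2) = 55. By convexity Σ_i C(r_i, 2) ≥ 156·C(z/156, 2) = z(z − 156)/(2·156), giving z² − 156z − 156·11·10 ≤ 0 and hence z ≤ (1/2)[156 + √(24336 + 4·17160)] = (1/2)[156 + √92976] ≈ (1/2)(156 + 304.9197) = 230.4598.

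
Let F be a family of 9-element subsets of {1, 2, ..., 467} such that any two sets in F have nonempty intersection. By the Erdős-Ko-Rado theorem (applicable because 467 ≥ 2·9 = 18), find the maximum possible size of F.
max |F| = C(466, 8) = 51919528028358870

Erdős-Ko-Rado (1961): when n ≥ 2k, max |F| = C(n−1, k−1). The bound is attained by the star {A : i ∈ A} for any fixed i ∈ [n]. Here C(467−1, 9−1) = C(466, 8) = 51919528028358870.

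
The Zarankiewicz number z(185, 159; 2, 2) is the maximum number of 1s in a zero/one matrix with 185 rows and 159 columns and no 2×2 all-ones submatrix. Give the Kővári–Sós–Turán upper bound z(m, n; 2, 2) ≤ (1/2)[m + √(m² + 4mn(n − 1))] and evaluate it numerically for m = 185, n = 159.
z(185, 159; 2, 2) ≤ (1/2)[185 + √(185² + 4·185·159·158)] = (1/2)[185 + √18624505] = 2250.3059

Kővári–Sós–Turán: let r_1, ..., r_185 be the row sums and z = Σ r_i the total number of 1s. Each pair of columns can share at most one row with both entries 1 (else a 2×2 all-ones block appears), so Σ_i C(r_i, 2) ≤ C(159, 2) = 12561. By convexity Σ_i C(r_i, 2) ≥ 185·C(z/185, 2) = z(z − 185)/(2·185), giving z² − 185z − 185·159·158 ≤ 0 and hence z ≤ (1/2)[185 + √(34225 + 4·4647570)] = (1/2)[185 + √18624505] ≈ (1/2)(185 + 4315.6118) = 2250.3059.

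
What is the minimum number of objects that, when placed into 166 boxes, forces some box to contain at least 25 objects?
n = (25 − 1)·166 + 1 = 3985

By the generalised pigeonhole principle, to guarantee some box contains ≥ r objects we need more than (r − 1) · k objects total. Threshold: n = (r − 1) · k + 1. With r = 25 and k = 166: n = 24 · 166 + 1 = 3984 + 1 = 3985. For n = 3984 = 24 · 166, we can put exactly 24 objects in every box, avoiding 25 in any single one — so 3985 is tight.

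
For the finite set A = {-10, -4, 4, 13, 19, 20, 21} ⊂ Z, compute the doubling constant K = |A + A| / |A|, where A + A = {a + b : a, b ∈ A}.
K = |A + A| / |A| = 25/7

Enumerate A + A = {a + b : a, b ∈ A}. With |A| = 7, there are |A|^2 = 49 ordered sum pairs; collecting distinct values, A + A = {-20, -14, -8, -6, 0, 3, 8, 9, 10, 11, 15, 16, 17, 23, 24, 25, 26, 32, 33, 34, 38, 39, 40, 41, 42}, so |A + A| = 25. Thus K = 25/7. For comparison, the minimum possible |A + A| over all 7-element sets is 2·7 − 1 = 13 (so min K = 13/7), attained only by arithmetic progressions.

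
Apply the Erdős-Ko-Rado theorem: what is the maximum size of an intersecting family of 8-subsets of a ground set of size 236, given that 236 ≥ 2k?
max |F| = C(235, 7) = 7175834063970

The Erdős-Ko-Rado theorem states: for n ≥ 2k, an intersecting family of k-subsets of an n-element set has size at most C(n − 1, k − 1), with equality for 'star' families {A ⊆ [n] : |A| = k, i ∈ A} (fix an element i). For n = 236, k = 8: C(235, 7) = 7175834063970.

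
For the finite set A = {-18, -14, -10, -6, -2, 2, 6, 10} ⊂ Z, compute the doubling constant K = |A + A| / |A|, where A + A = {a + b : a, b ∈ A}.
K = |A + A| / |A| = 15/8

Enumerate A + A = {a + b : a, b ∈ A}. With |A| = 8, there are |A|^2 = 64 ordered sum pairs; collecting distinct values, A + A = {-36, -32, -28, -24, -20, -16, -12, -8, -4, 0, 4, 8, 12, 16, 20}, so |A + A| = 15. Thus K = 15/8. Here |A + A| = 2|A| − 1 = 15, the minimum possible — so K = 15/8 is minimal, which holds iff A is an arithmetic progression.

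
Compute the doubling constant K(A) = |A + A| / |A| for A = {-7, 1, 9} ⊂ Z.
K = |A + A| / |A| = 5/3

Enumerate A + A = {a + b : a, b ∈ A}. With |A| = 3, there are |A|^2 = 9 ordered sum pairs; collecting distinct values, A + A = {-14, -6, 2, 10, 18}, so |A + A| = 5. Thus K = 5/3. Here |A + A| = 2|A| − 1 = 5, the minimum possible — so K = 5/3 is minimal, which holds iff A is an arithmetic progression.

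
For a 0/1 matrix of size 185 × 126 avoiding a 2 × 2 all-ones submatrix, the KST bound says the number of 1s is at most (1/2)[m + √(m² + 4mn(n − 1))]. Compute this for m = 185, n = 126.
z(185, 126; 2, 2) ≤ (1/2)[185 + √(185² + 4·185·126·125)] = (1/2)[185 + √11689225] = 1801.9754

Kővári–Sós–Turán: let r_1, ..., r_185 be the row sums and z = Σ r_i the total number of 1s. Each pair of columns can share at most one row with both entries 1 (else a 2×2 all-ones block appears), so Σ_i C(r_i, 2) ≤ C(126, 2) = 7875. By convexity Σ_i C(r_i, 2) ≥ 185·C(z/185, 2) = z(z − 185)/(2·185), giving z² − 185z − 185·126·125 ≤ 0 and hence z ≤ (1/2)[185 + √(34225 + 4·2913750)] = (1/2)[185 + √11689225] ≈ (1/2)(185 + 3418.9509) = 1801.9754.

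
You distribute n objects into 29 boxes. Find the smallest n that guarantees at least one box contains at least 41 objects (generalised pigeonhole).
n = (41 − 1)·29 + 1 = 1161

By the generalised pigeonhole principle, to guarantee some box contains ≥ r objects we need more than (r − 1) · k objects total. Threshold: n = (r − 1) · k + 1. With r = 41 and k = 29: n = 40 · 29 + 1 = 1160 + 1 = 1161. For n = 1160 = 40 · 29, we can put exactly 40 objects in every box, avoiding 41 in any single one — so 1161 is tight.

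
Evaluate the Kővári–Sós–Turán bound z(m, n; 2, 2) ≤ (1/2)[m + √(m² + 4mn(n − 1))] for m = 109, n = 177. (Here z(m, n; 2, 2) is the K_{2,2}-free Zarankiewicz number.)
z(109, 177; 2, 2) ≤ (1/2)[109 + √(109² + 4·109·177·176)] = (1/2)[109 + √13594153] = 1898.0125

Kővári–Sós–Turán: let r_1, ..., r_109 be the row sums and z = Σ r_i the total number of 1s. Each pair of columns can share at most one row with both entries 1 (else a 2×2 all-ones block appears), so Σ_i C(r_i, 2) ≤ C(177, 2) = 15576. By convexity Σ_i C(r_i, 2) ≥ 109·C(z/109, 2) = z(z − 109)/(2·109), giving z² − 109z − 109·177·176 ≤ 0 and hence z ≤ (1/2)[109 + √(11881 + 4·3395568)] = (1/2)[109 + √13594153] ≈ (1/2)(109 + 3687.025) = 1898.0125.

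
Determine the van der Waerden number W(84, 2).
W(84, 2) = 84 + 1 = 85

A 2-term AP is any pair of integers, so a monochromatic 2-AP exists iff some colour is used at least twice. With 84 colours, the colouring i ↦ i on {1, ..., 84} uses each colour once, avoiding any monochromatic pair, so W(84, 2) > 84. For {1, ..., 85}, pigeonhole forces two integers of the same colour, which form a monochromatic 2-AP. Hence W(84, 2) = 85.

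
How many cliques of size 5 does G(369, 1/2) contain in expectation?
E[# K_5] = C(369, 5) · (1/2)^C(5, 2) = 55479552948 / 2^10 = 13869888237/256 ≈ 54179250.925781

For each 5-subset S of vertices (there are C(369, 5) = 55479552948 such S), let X_S = 1 if S induces a K_5 (all C(5, 2) = 10 edges present). Then P(X_S = 1) = (1/2)^10 = 1/1024. By linearity of expectation, E[# K_5] = C(369, 5) · (1/2)^10 = 55479552948 / 1024 = 13869888237/256 ≈ 54179250.925781.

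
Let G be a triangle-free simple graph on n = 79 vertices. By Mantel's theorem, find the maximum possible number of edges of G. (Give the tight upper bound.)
ex(79, K_3) = ⌊79^2/4⌋ = 1560

Mantel (1907): a triangle-free graph on n vertices has at most ⌊n^2/4⌋ edges, with equality for the complete bipartite graph K_{⌊n/2⌋, ⌈n/2⌉}. For n = 79: ⌊79^2/4⌋ = ⌊6241/4⌋ = 1560. The extremal graph is K_{39, 40}, which has 39·40 = 1560 edges.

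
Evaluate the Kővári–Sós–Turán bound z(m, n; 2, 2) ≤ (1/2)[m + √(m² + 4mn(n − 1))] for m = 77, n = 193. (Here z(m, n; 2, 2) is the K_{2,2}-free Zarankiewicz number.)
z(77, 193; 2, 2) ≤ (1/2)[77 + √(77² + 4·77·193·192)] = (1/2)[77 + √11419177] = 1728.1136

Kővári–Sós–Turán: let r_1, ..., r_77 be the row sums and z = Σ r_i the total number of 1s. Each pair of columns can share at most one row with both entries 1 (else a 2×2 all-ones block appears), so Σ_i C(r_i, 2) ≤ C(193, 2) = 18528. By convexity Σ_i C(r_i, 2) ≥ 77·C(z/77, 2) = z(z − 77)/(2·77), giving z² − 77z − 77·193·192 ≤ 0 and hence z ≤ (1/2)[77 + √(5929 + 4·2853312)] = (1/2)[77 + √11419177] ≈ (1/2)(77 + 3379.2273) = 1728.1136.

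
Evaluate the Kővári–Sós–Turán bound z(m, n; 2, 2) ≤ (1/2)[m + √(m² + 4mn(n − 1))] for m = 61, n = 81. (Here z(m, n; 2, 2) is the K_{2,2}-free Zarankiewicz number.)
z(61, 81; 2, 2) ≤ (1/2)[61 + √(61² + 4·61·81·80)] = (1/2)[61 + √1584841] = 659.9523

Kővári–Sós–Turán: let r_1, ..., r_61 be the row sums and z = Σ r_i the total number of 1s. Each pair of columns can share at most one row with both entries 1 (else a 2×2 all-ones block appears), so Σ_i C(r_i, 2) ≤ C(81, 2) = 3240. By convexity Σ_i C(r_i, 2) ≥ 61·C(z/61, 2) = z(z − 61)/(2·61), giving z² − 61z − 61·81·80 ≤ 0 and hence z ≤ (1/2)[61 + √(3721 + 4·395280)] = (1/2)[61 + √1584841] ≈ (1/2)(61 + 1258.9047) = 659.9523.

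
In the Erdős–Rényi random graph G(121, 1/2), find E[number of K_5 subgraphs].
E[# K_5] = C(121, 5) · (1/2)^C(5, 2) = 198792594 / 2^10 = 99396297/512 ≈ 194133.392578

For each 5-subset S of vertices (there are C(121, 5) = 198792594 such S), let X_S = 1 if S induces a K_5 (all C(5, 2) = 10 edges present). Then P(X_S = 1) = (1/2)^10 = 1/1024. By linearity of expectation, E[# K_5] = C(121, 5) · (1/2)^10 = 198792594 / 1024 = 99396297/512 ≈ 194133.392578.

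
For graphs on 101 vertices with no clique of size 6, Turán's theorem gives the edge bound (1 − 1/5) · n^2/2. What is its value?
Turán density bound = (4/5) · 101^2/2 = 20402/5 ≈ 4080.4

Turán's theorem: ex(n, K_{r+1}) is achieved by the complete r-partite Turán graph T(n, r) with parts as balanced as possible, and is at most (1 − 1/r) · n^2/2. For r = 5, n = 101: the density bound is (4/5) · 10201/2 = 20402/5 ≈ 4080.4. The integer-valued extremum is e(T(101, 5)) = 4080, which is strictly less than the density bound 20402/5 since 5 ∤ 101 (the parts of T(101, 5) cannot all be equal).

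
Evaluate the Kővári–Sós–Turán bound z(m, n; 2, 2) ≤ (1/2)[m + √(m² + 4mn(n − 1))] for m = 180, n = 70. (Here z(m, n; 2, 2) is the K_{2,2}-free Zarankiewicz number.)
z(180, 70; 2, 2) ≤ (1/2)[180 + √(180² + 4·180·70·69)] = (1/2)[180 + √3510000] = 1026.7497

Kővári–Sós–Turán: let r_1, ..., r_180 be the row sums and z = Σ r_i the total number of 1s. Each pair of columns can share at most one row with both entries 1 (else a 2×2 all-ones block appears), so Σ_i C(r_i, 2) ≤ C(70, 2) = 2415. By convexity Σ_i C(r_i, 2) ≥ 180·C(z/180, 2) = z(z − 180)/(2·180), giving z² − 180z − 180·70·69 ≤ 0 and hence z ≤ (1/2)[180 + √(32400 + 4·869400)] = (1/2)[180 + √3510000] ≈ (1/2)(180 + 1873.4994) = 1026.7497.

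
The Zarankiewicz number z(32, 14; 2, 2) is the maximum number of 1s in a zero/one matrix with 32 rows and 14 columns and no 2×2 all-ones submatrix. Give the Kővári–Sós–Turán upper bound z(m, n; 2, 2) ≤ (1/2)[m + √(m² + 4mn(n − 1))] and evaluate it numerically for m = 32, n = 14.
z(32, 14; 2, 2) ≤ (1/2)[32 + √(32² + 4·32·14·13)] = (1/2)[32 + √24320] = 93.9744

Kővári–Sós–Turán: let r_1, ..., r_32 be the row sums and z = Σ r_i the total number of 1s. Each pair of columns can share at most one row with both entries 1 (else a 2×2 all-ones block appears), so Σ_i C(r_i, 2) ≤ C(14, 2) = 91. By convexity Σ_i C(r_i, 2) ≥ 32·C(z/32, 2) = z(z − 32)/(2·32), giving z² − 32z − 32·14·13 ≤ 0 and hence z ≤ (1/2)[32 + √(1024 + 4·5824)] = (1/2)[32 + √24320] ≈ (1/2)(32 + 155.9487) = 93.9744.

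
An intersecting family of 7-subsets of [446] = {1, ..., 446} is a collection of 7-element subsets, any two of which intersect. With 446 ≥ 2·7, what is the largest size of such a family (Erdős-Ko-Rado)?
max |F| = C(445, 6) = 10426240684860

Erdős-Ko-Rado (1961): when n ≥ 2k, max |F| = C(n−1, k−1). The bound is attained by the star {A : i ∈ A} for any fixed i ∈ [n]. Here C(446−1, 7−1) = C(445, 6) = 10426240684860.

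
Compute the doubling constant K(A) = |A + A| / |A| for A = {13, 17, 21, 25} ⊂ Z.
K = |A + A| / |A| = 7/4

Enumerate A + A = {a + b : a, b ∈ A}. With |A| = 4, there are |A|^2 = 16 ordered sum pairs; collecting distinct values, A + A = {26, 30, 34, 38, 42, 46, 50}, so |A + A| = 7. Thus K = 7/4. Here |A + A| = 2|A| − 1 = 7, the minimum possible — so K = 7/4 is minimal, which holds iff A is an arithmetic progression.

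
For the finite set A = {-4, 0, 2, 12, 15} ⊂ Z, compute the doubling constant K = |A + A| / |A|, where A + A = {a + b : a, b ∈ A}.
K = |A + A| / |A| = 15/5 = 3

Enumerate A + A = {a + b : a, b ∈ A}. With |A| = 5, there are |A|^2 = 25 ordered sum pairs; collecting distinct values, A + A = {-8, -4, -2, 0, 2, 4, 8, 11, 12, 14, 15, 17, 24, 27, 30}, so |A + A| = 15. Thus K = 15/5 = 3. For comparison, the minimum possible |A + A| over all 5-element sets is 2·5 − 1 = 9 (so min K = 9/5), attained only by arithmetic progressions.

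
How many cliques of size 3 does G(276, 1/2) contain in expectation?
E[# K_3] = C(276, 3) · (1/2)^C(3, 2) = 3466100 / 2^3 = 866525/2 = 433262.5

For each 3-subset S of vertices (there are C(276, 3) = 3466100 such S), let X_S = 1 if S induces a K_3 (all C(3, 2) = 3 edges present). Then P(X_S = 1) = (1/2)^3 = 1/8. By linearity of expectation, E[# K_3] = C(276, 3) · (1/2)^3 = 3466100 / 8 = 866525/2 = 433262.5.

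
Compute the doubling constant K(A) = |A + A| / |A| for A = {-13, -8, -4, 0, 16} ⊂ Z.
K = |A + A| / |A| = 14/5

Enumerate A + A = {a + b : a, b ∈ A}. With |A| = 5, there are |A|^2 = 25 ordered sum pairs; collecting distinct values, A + A = {-26, -21, -17, -16, -13, -12, -8, -4, 0, 3, 8, 12, 16, 32}, so |A + A| = 14. Thus K = 14/5. For comparison, the minimum possible |A + A| over all 5-element sets is 2·5 − 1 = 9 (so min K = 9/5), attained only by arithmetic progressions.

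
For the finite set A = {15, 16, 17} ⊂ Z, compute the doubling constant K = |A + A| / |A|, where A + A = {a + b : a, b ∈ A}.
K = |A + A| / |A| = 5/3

Enumerate A + A = {a + b : a, b ∈ A}. With |A| = 3, there are |A|^2 = 9 ordered sum pairs; collecting distinct values, A + A = {30, 31, 32, 33, 34}, so |A + A| = 5. Thus K = 5/3. Here |A + A| = 2|A| − 1 = 5, the minimum possible — so K = 5/3 is minimal, which holds iff A is an arithmetic progression.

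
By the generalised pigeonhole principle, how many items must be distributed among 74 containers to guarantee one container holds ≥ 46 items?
n = (46 − 1)·74 + 1 = 3331

By the generalised pigeonhole principle, to guarantee some box contains ≥ r objects we need more than (r − 1) · k objects total. Threshold: n = (r − 1) · k + 1. With r = 46 and k = 74: n = 45 · 74 + 1 = 3330 + 1 = 3331. For n = 3330 = 45 · 74, we can put exactly 45 objects in every box, avoiding 46 in any single one — so 3331 is tight.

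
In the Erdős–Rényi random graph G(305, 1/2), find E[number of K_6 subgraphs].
E[# K_6] = C(305, 6) · (1/2)^C(6, 2) = 1064089721800 / 2^15 = 133011215225/4096 ≈ 32473441.217041

For each 6-subset S of vertices (there are C(305, 6) = 1064089721800 such S), let X_S = 1 if S induces a K_6 (all C(6, 2) = 15 edges present). Then P(X_S = 1) = (1/2)^15 = 1/32768. By linearity of expectation, E[# K_6] = C(305, 6) · (1/2)^15 = 1064089721800 / 32768 = 133011215225/4096 ≈ 32473441.217041.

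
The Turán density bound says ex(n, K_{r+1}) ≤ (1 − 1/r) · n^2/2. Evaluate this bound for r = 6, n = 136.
Turán density bound = (5/6) · 136^2/2 = 23120/3 ≈ 7706.6667

Turán's theorem: ex(n, K_{r+1}) is achieved by the complete r-partite Turán graph T(n, r) with parts as balanced as possible, and is at most (1 − 1/r) · n^2/2. For r = 6, n = 136: the density bound is (5/6) · 18496/2 = 23120/3 ≈ 7706.6667. The integer-valued extremum is e(T(136, 6)) = 7706, which is strictly less than the density bound 23120/3 since 6 ∤ 136 (the parts of T(136, 6) cannot all be equal).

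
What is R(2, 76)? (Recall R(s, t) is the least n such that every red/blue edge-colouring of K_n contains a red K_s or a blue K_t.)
R(2, 76) = 76

R(2, k) = k for all k ≥ 2: in a 2-colouring of K_k, either some edge is red (a red K_2) or all edges are blue (a blue K_k). And K_{75} coloured all-blue has no blue K_76, so R(2, 76) > 75. Hence R(2, 76) = 76.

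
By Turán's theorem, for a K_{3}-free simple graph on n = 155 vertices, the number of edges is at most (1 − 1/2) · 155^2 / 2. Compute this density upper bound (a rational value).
Turán density bound = (1/2) · 155^2/2 = 24025/4 ≈ 6006.25

Turán's theorem: ex(n, K_{r+1}) is achieved by the complete r-partite Turán graph T(n, r) with parts as balanced as possible, and is at most (1 − 1/r) · n^2/2. For r = 2, n = 155: the density bound is (1/2) · 24025/2 = 24025/4 ≈ 6006.25. The integer-valued extremum is e(T(155, 2)) = 6006, which is strictly less than the density bound 24025/4 since 2 ∤ 155 (the parts of T(155, 2) cannot all be equal).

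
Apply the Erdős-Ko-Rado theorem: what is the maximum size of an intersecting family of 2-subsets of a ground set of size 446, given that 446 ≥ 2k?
max |F| = C(445, 1) = 445

Erdős-Ko-Rado (1961): when n ≥ 2k, max |F| = C(n−1, k−1). The bound is attained by the star {A : i ∈ A} for any fixed i ∈ [n]. Here C(446−1, 2−1) = C(445, 1) = 445.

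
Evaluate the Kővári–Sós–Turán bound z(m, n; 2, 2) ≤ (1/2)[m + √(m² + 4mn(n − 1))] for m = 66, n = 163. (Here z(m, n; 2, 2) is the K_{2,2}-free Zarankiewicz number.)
z(66, 163; 2, 2) ≤ (1/2)[66 + √(66² + 4·66·163·162)] = (1/2)[66 + √6975540] = 1353.5624

Kővári–Sós–Turán: let r_1, ..., r_66 be the row sums and z = Σ r_i the total number of 1s. Each pair of columns can share at most one row with both entries 1 (else a 2×2 all-ones block appears), so Σ_i C(r_i, 2) ≤ C(163, 2) = 13203. By convexity Σ_i C(r_i, 2) ≥ 66·C(z/66, 2) = z(z − 66)/(2·66), giving z² − 66z − 66·163·162 ≤ 0 and hence z ≤ (1/2)[66 + √(4356 + 4·1742796)] = (1/2)[66 + √6975540] ≈ (1/2)(66 + 2641.1248) = 1353.5624.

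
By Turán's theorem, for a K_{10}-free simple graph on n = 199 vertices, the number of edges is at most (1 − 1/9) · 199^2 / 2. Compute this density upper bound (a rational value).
Turán density bound = (8/9) · 199^2/2 = 158404/9 ≈ 17600.4444

Turán's theorem: ex(n, K_{r+1}) is achieved by the complete r-partite Turán graph T(n, r) with parts as balanced as possible, and is at most (1 − 1/r) · n^2/2. For r = 9, n = 199: the density bound is (8/9) · 39601/2 = 158404/9 ≈ 17600.4444. The integer-valued extremum is e(T(199, 9)) = 17600, which is strictly less than the density bound 158404/9 since 9 ∤ 199 (the parts of T(199, 9) cannot all be equal).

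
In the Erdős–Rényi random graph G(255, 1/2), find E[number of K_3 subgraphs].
E[# K_3] = C(255, 3) · (1/2)^C(3, 2) = 2731135 / 2^3 = 341391.875

For each 3-subset S of vertices (there are C(255, 3) = 2731135 such S), let X_S = 1 if S induces a K_3 (all C(3, 2) = 3 edges present). Then P(X_S = 1) = (1/2)^3 = 1/8. By linearity of expectation, E[# K_3] = C(255, 3) · (1/2)^3 = 2731135 / 8 = 341391.875.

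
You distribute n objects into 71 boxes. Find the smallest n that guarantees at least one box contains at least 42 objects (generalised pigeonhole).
n = (42 − 1)·71 + 1 = 2912

By the generalised pigeonhole principle, to guarantee some box contains ≥ r objects we need more than (r − 1) · k objects total. Threshold: n = (r − 1) · k + 1. With r = 42 and k = 71: n = 41 · 71 + 1 = 2911 + 1 = 2912. For n = 2911 = 41 · 71, we can put exactly 41 objects in every box, avoiding 42 in any single one — so 2912 is tight.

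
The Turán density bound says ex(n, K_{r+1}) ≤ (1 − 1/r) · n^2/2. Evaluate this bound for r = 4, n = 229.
Turán density bound = (3/4) · 229^2/2 = 157323/8 ≈ 19665.375

Turán's theorem: ex(n, K_{r+1}) is achieved by the complete r-partite Turán graph T(n, r) with parts as balanced as possible, and is at most (1 − 1/r) · n^2/2. For r = 4, n = 229: the density bound is (3/4) · 52441/2 = 157323/8 ≈ 19665.375. The integer-valued extremum is e(T(229, 4)) = 19665, which is strictly less than the density bound 157323/8 since 4 ∤ 229 (the parts of T(229, 4) cannot all be equal).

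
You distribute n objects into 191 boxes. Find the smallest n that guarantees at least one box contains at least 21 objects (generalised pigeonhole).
n = (21 − 1)·191 + 1 = 3821

By the generalised pigeonhole principle, to guarantee some box contains ≥ r objects we need more than (r − 1) · k objects total. Threshold: n = (r − 1) · k + 1. With r = 21 and k = 191: n = 20 · 191 + 1 = 3820 + 1 = 3821. For n = 3820 = 20 · 191, we can put exactly 20 objects in every box, avoiding 21 in any single one — so 3821 is tight.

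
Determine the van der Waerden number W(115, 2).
W(115, 2) = 115 + 1 = 116

A 2-term AP is any pair of integers, so a monochromatic 2-AP exists iff some colour is used at least twice. With 115 colours, the colouring i ↦ i on {1, ..., 115} uses each colour once, avoiding any monochromatic pair, so W(115, 2) > 115. For {1, ..., 116}, pigeonhole forces two integers of the same colour, which form a monochromatic 2-AP. Hence W(115, 2) = 116.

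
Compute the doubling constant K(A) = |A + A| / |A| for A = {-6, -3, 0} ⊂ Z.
K = |A + A| / |A| = 5/3

Enumerate A + A = {a + b : a, b ∈ A}. With |A| = 3, there are |A|^2 = 9 ordered sum pairs; collecting distinct values, A + A = {-12, -9, -6, -3, 0}, so |A + A| = 5. Thus K = 5/3. Here |A + A| = 2|A| − 1 = 5, the minimum possible — so K = 5/3 is minimal, which holds iff A is an arithmetic progression.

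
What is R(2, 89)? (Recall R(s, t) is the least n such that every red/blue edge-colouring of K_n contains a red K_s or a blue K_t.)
R(2, 89) = 89

R(2, k) = k for all k ≥ 2: in a 2-colouring of K_k, either some edge is red (a red K_2) or all edges are blue (a blue K_k). And K_{88} coloured all-blue has no blue K_89, so R(2, 89) > 88. Hence R(2, 89) = 89.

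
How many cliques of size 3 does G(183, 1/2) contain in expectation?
E[# K_3] = C(183, 3) · (1/2)^C(3, 2) = 1004731 / 2^3 = 125591.375

For each 3-subset S of vertices (there are C(183, 3) = 1004731 such S), let X_S = 1 if S induces a K_3 (all C(3, 2) = 3 edges present). Then P(X_S = 1) = (1/2)^3 = 1/8. By linearity of expectation, E[# K_3] = C(183, 3) · (1/2)^3 = 1004731 / 8 = 125591.375.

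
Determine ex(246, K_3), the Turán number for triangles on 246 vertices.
ex(246, K_3) = ⌊246^2/4⌋ = 15129

Mantel (1907): a triangle-free graph on n vertices has at most ⌊n^2/4⌋ edges, with equality for the complete bipartite graph K_{⌊n/2⌋, ⌈n/2⌉}. For n = 246: ⌊246^2/4⌋ = ⌊60516/4⌋ = 15129. The extremal graph is K_{123, 123}, which has 123·123 = 15129 edges.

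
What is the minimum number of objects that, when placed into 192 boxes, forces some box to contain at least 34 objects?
n = (34 − 1)·192 + 1 = 6337

By the generalised pigeonhole principle, to guarantee some box contains ≥ r objects we need more than (r − 1) · k objects total. Threshold: n = (r − 1) · k + 1. With r = 34 and k = 192: n = 33 · 192 + 1 = 6336 + 1 = 6337. For n = 6336 = 33 · 192, we can put exactly 33 objects in every box, avoiding 34 in any single one — so 6337 is tight.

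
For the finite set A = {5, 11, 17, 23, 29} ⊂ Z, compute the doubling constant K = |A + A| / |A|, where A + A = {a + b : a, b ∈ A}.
K = |A + A| / |A| = 9/5

Enumerate A + A = {a + b : a, b ∈ A}. With |A| = 5, there are |A|^2 = 25 ordered sum pairs; collecting distinct values, A + A = {10, 16, 22, 28, 34, 40, 46, 52, 58}, so |A + A| = 9. Thus K = 9/5. Here |A + A| = 2|A| − 1 = 9, the minimum possible — so K = 9/5 is minimal, which holds iff A is an arithmetic progression.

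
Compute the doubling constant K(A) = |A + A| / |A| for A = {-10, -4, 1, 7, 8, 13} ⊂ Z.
K = |A + A| / |A| = 17/6

Enumerate A + A = {a + b : a, b ∈ A}. With |A| = 6, there are |A|^2 = 36 ordered sum pairs; collecting distinct values, A + A = {-20, -14, -9, -8, -3, -2, 2, 3, 4, 8, 9, 14, 15, 16, 20, 21, 26}, so |A + A| = 17. Thus K = 17/6. For comparison, the minimum possible |A + A| over all 6-element sets is 2·6 − 1 = 11 (so min K = 11/6), attained only by arithmetic progressions.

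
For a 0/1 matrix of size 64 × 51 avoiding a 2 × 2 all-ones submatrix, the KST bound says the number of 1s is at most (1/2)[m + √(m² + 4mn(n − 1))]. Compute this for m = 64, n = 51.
z(64, 51; 2, 2) ≤ (1/2)[64 + √(64² + 4·64·51·50)] = (1/2)[64 + √656896] = 437.2456

Kővári–Sós–Turán: let r_1, ..., r_64 be the row sums and z = Σ r_i the total number of 1s. Each pair of columns can share at most one row with both entries 1 (else a 2×2 all-ones block appears), so Σ_i C(r_i, 2) ≤ C(51, 2) = 1275. By convexity Σ_i C(r_i, 2) ≥ 64·C(z/64, 2) = z(z − 64)/(2·64), giving z² − 64z − 64·51·50 ≤ 0 and hence z ≤ (1/2)[64 + √(4096 + 4·163200)] = (1/2)[64 + √656896] ≈ (1/2)(64 + 810.4912) = 437.2456.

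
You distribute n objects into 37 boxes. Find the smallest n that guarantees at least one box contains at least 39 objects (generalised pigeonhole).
n = (39 − 1)·37 + 1 = 1407

By the generalised pigeonhole principle, to guarantee some box contains ≥ r objects we need more than (r − 1) · k objects total. Threshold: n = (r − 1) · k + 1. With r = 39 and k = 37: n = 38 · 37 + 1 = 1406 + 1 = 1407. For n = 1406 = 38 · 37, we can put exactly 38 objects in every box, avoiding 39 in any single one — so 1407 is tight.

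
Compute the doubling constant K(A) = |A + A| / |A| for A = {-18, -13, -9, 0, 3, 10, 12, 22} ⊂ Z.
K = |A + A| / |A| = 31/8

Enumerate A + A = {a + b : a, b ∈ A}. With |A| = 8, there are |A|^2 = 64 ordered sum pairs; collecting distinct values, A + A = {-36, -31, -27, -26, -22, -18, -15, -13, -10, -9, -8, -6, -3, -1, 0, 1, 3, 4, 6, 9, 10, 12, 13, 15, 20, 22, 24, 25, 32, 34, 44}, so |A + A| = 31. Thus K = 31/8. For comparison, the minimum possible |A + A| over all 8-element sets is 2·8 − 1 = 15 (so min K = 15/8), attained only by arithmetic progressions.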